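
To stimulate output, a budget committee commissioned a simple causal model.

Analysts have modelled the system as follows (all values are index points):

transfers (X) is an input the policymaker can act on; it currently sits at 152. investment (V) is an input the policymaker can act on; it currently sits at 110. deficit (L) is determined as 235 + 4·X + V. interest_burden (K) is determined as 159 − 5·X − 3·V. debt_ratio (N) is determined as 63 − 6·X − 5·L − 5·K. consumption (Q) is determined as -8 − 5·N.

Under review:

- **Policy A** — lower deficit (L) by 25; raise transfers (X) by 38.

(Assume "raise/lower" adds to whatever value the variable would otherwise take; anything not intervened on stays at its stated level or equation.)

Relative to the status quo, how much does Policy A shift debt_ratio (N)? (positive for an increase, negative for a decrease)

87

Baseline:
  X = 152
  V = 110
  L = 235 + 4·152 + 110 = 953
  K = 159 − 5·152 − 3·110 = -931
  N = 63 − 6·152 − 5·953 − 5·(-931) = -959
Policy A (L − 25, X + 38):
  X = 152 + 38 = 190
  V = 110
  L = 235 + 4·190 + 110 (−25 from intervention) = 1080
  K = 159 − 5·190 − 3·110 = -1121
  N = 63 − 6·190 − 5·1080 − 5·(-1121) = -872
Change in N: -872 − (-959) = 87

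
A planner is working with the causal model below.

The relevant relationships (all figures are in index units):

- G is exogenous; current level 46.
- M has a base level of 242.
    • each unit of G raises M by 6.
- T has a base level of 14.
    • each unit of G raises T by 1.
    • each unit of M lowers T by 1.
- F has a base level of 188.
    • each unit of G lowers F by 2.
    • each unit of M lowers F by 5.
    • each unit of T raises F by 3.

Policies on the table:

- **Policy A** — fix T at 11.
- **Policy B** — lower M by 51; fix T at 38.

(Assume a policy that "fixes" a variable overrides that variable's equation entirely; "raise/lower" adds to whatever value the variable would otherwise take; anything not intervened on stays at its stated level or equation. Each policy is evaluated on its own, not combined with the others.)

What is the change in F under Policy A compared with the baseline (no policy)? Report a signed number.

Baseline:
  G = 46
  M = 242 + 6·46 = 518
  T = 14 + 46 − 518 = -458
  F = 188 − 2·46 − 5·518 + 3·(-458) = -3868
Policy A (T := 11):
  G = 46
  M = 242 + 6·46 = 518
  T = 11
  F = 188 − 2·46 − 5·518 + 3·11 = -2461
Change in F: -2461 − (-3868) = 1407

1407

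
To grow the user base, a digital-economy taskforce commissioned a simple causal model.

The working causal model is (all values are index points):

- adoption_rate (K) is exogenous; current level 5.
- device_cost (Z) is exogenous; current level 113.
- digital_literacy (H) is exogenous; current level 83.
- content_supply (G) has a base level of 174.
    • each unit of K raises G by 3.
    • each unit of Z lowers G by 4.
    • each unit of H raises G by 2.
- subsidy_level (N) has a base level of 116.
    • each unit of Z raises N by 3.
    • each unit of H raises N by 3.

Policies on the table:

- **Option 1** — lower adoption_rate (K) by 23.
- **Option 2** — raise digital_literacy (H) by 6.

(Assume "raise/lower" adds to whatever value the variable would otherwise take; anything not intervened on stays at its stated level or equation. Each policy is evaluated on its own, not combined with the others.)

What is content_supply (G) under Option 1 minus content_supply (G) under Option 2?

-81

Option 1 (K − 23):
  K = 5 − 23 = -18
  Z = 113
  H = 83
  G = 174 + 3·(-18) − 4·113 + 2·83 = -166
Option 2 (H + 6):
  K = 5
  Z = 113
  H = 83 + 6 = 89
  G = 174 + 3·5 − 4·113 + 2·89 = -85
G: -166 − (-85) = -81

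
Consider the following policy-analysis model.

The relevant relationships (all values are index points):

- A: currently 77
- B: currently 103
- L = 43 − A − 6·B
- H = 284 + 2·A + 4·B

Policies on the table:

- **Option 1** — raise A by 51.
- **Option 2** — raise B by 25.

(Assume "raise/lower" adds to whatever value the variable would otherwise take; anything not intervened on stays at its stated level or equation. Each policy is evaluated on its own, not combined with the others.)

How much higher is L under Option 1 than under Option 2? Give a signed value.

99

Option 1 (A + 51):
  A = 77 + 51 = 128
  B = 103
  L = 43 − 128 − 6·103 = -703
Option 2 (B + 25):
  A = 77
  B = 103 + 25 = 128
  L = 43 − 77 − 6·128 = -802
L: -703 − (-802) = 99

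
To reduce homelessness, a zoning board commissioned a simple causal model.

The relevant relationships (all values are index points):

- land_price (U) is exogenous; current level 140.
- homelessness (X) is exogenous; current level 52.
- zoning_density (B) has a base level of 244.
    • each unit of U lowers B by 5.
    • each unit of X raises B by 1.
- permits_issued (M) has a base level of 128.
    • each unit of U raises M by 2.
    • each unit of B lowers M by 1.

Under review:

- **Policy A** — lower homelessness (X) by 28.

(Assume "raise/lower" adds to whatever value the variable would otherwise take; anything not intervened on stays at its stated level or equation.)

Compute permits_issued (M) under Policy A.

Policy A (X − 28):
  U = 140
  X = 52 − 28 = 24
  B = 244 − 5·140 + 24 = -432
  M = 128 + 2·140 − (-432) = 840

840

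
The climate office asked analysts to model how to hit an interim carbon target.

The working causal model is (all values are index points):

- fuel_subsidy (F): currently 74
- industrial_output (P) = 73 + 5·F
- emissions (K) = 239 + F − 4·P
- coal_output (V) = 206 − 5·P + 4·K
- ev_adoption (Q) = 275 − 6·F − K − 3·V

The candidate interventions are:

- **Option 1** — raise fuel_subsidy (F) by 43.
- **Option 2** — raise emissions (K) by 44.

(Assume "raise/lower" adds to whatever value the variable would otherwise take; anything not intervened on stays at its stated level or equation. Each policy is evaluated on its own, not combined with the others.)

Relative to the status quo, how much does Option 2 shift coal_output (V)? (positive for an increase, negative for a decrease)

176

Baseline:
  F = 74
  P = 73 + 5·74 = 443
  K = 239 + 74 − 4·443 = -1459
  V = 206 − 5·443 + 4·(-1459) = -7845
Option 2 (K + 44):
  F = 74
  P = 73 + 5·74 = 443
  K = 239 + 74 − 4·443 (+44 from intervention) = -1415
  V = 206 − 5·443 + 4·(-1415) = -7669
Change in V: -7669 − (-7845) = 176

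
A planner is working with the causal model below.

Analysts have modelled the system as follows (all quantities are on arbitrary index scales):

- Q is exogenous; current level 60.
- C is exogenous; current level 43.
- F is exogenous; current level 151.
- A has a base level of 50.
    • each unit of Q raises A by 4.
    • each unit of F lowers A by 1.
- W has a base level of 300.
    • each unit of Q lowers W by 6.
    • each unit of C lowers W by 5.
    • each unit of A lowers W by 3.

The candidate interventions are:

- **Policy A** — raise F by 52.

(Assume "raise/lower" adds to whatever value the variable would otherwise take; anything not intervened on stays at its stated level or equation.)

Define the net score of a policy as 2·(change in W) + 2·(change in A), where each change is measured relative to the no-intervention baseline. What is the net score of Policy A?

208

Baseline:
  Q = 60
  C = 43
  F = 151
  A = 50 + 4·60 − 151 = 139
  W = 300 − 6·60 − 5·43 − 3·139 = -692
Policy A (F + 52):
  Q = 60
  C = 43
  F = 151 + 52 = 203
  A = 50 + 4·60 − 203 = 87
  W = 300 − 6·60 − 5·43 − 3·87 = -536
ΔW = -536 − (-692) = 156; ΔA = 87 − 139 = -52
Score = 2·156 + 2·(-52) = 208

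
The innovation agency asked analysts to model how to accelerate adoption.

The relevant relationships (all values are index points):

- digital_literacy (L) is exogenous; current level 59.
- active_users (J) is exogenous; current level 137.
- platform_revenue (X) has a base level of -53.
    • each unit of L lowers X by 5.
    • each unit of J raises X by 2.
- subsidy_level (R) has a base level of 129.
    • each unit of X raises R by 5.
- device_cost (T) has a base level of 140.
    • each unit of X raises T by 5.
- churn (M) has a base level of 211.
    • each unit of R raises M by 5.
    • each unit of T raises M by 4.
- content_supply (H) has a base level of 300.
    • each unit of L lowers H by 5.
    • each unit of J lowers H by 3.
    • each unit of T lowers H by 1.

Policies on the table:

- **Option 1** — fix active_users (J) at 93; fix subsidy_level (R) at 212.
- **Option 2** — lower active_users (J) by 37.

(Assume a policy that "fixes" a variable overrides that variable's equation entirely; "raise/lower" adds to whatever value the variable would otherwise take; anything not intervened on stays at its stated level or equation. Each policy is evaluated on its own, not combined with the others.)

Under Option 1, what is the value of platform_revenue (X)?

Option 1 (J := 93, R := 212):
  L = 59
  J = 93
  X = -53 − 5·59 + 2·93 = -162

-162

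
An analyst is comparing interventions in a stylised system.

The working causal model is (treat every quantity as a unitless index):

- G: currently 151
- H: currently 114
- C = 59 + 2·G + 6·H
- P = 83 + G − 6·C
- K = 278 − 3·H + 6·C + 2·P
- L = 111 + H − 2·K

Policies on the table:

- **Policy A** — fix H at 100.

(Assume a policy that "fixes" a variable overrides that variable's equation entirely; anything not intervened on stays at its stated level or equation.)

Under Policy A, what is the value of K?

-5320

Policy A (H := 100):
  G = 151
  H = 100
  C = 59 + 2·151 + 6·100 = 961
  P = 83 + 151 − 6·961 = -5532
  K = 278 − 3·100 + 6·961 + 2·(-5532) = -5320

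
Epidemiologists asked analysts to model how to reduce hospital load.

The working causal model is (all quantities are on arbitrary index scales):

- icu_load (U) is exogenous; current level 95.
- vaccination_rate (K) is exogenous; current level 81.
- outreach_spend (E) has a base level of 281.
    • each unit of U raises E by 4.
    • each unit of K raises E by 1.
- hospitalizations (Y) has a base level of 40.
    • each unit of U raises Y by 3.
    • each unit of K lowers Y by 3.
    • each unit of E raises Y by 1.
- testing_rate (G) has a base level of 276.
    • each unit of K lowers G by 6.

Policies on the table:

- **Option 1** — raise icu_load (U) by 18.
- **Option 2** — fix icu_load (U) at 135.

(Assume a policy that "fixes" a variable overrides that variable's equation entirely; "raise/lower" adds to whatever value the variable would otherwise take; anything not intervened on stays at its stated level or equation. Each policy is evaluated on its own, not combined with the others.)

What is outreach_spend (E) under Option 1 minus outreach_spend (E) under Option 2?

-88

Option 1 (U + 18):
  U = 95 + 18 = 113
  K = 81
  E = 281 + 4·113 + 81 = 814
Option 2 (U := 135):
  U = 135
  K = 81
  E = 281 + 4·135 + 81 = 902
E: 814 − 902 = -88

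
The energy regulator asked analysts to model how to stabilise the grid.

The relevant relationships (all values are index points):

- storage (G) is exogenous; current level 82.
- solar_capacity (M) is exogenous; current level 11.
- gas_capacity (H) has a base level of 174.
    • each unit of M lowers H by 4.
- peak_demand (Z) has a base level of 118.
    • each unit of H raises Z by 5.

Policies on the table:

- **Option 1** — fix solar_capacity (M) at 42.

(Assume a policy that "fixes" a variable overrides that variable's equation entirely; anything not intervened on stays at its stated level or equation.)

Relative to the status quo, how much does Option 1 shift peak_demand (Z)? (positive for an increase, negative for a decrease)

Baseline:
  M = 11
  H = 174 − 4·11 = 130
  Z = 118 + 5·130 = 768
Option 1 (M := 42):
  M = 42
  H = 174 − 4·42 = 6
  Z = 118 + 5·6 = 148
Change in Z: 148 − 768 = -620

-620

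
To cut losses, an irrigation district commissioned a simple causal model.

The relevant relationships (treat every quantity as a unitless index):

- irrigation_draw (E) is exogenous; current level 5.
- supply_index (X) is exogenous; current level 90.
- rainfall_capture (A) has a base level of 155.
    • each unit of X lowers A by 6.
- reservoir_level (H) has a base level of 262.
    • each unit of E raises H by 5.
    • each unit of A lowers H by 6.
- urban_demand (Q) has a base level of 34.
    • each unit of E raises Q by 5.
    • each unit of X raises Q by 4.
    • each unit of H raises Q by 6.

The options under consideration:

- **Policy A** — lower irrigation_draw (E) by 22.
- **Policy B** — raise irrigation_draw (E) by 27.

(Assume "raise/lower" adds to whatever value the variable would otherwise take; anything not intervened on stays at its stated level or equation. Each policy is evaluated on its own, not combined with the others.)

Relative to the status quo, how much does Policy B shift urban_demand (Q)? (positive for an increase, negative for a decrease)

Baseline:
  E = 5
  X = 90
  A = 155 − 6·90 = -385
  H = 262 + 5·5 − 6·(-385) = 2597
  Q = 34 + 5·5 + 4·90 + 6·2597 = 16001
Policy B (E + 27):
  E = 5 + 27 = 32
  X = 90
  A = 155 − 6·90 = -385
  H = 262 + 5·32 − 6·(-385) = 2732
  Q = 34 + 5·32 + 4·90 + 6·2732 = 16946
Change in Q: 16946 − 16001 = 945

945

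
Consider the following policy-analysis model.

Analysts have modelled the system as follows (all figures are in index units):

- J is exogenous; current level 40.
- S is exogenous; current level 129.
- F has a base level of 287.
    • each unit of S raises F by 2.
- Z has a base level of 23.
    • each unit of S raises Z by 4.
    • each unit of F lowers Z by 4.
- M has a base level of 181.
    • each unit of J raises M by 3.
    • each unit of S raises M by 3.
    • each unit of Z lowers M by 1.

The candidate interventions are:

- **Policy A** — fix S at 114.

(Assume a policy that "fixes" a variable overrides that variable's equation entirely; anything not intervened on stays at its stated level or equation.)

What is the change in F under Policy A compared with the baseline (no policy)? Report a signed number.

-30

Baseline:
  S = 129
  F = 287 + 2·129 = 545
Policy A (S := 114):
  S = 114
  F = 287 + 2·114 = 515
Change in F: 515 − 545 = -30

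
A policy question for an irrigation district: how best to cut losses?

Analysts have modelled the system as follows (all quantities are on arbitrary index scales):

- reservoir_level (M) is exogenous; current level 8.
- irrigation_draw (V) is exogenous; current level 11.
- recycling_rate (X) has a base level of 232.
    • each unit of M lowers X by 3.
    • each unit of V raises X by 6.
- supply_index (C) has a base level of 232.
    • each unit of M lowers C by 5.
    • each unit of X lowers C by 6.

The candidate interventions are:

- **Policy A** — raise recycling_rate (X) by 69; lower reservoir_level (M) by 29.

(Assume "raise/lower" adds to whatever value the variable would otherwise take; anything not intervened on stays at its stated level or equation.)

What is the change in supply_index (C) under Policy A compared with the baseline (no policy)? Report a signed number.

-791

Baseline:
  M = 8
  V = 11
  X = 232 − 3·8 + 6·11 = 274
  C = 232 − 5·8 − 6·274 = -1452
Policy A (X + 69, M − 29):
  M = 8 − 29 = -21
  V = 11
  X = 232 − 3·(-21) + 6·11 (+69 from intervention) = 430
  C = 232 − 5·(-21) − 6·430 = -2243
Change in C: -2243 − (-1452) = -791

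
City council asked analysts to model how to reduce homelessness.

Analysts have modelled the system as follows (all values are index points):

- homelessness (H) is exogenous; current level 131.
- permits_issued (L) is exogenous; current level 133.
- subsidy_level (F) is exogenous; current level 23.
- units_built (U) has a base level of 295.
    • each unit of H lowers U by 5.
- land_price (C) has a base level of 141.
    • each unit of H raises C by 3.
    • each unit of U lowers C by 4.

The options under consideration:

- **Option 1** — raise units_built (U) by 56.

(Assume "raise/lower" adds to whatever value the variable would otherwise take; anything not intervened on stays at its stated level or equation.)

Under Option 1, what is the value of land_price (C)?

Option 1 (U + 56):
  H = 131
  U = 295 − 5·131 (+56 from intervention) = -304
  C = 141 + 3·131 − 4·(-304) = 1750

1750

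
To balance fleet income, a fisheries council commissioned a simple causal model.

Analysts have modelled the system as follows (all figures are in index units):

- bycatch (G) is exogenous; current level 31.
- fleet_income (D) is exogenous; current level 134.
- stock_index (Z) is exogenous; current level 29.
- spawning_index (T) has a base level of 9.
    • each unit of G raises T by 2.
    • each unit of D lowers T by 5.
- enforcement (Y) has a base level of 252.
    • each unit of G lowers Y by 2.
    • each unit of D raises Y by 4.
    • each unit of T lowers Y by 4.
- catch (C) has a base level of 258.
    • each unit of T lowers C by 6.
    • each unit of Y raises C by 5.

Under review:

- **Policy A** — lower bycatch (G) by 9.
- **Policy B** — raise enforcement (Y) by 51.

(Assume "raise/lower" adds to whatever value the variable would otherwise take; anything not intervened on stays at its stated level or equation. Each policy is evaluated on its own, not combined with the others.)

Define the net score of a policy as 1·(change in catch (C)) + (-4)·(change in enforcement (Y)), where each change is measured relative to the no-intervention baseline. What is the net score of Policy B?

Baseline:
  G = 31
  D = 134
  T = 9 + 2·31 − 5·134 = -599
  Y = 252 − 2·31 + 4·134 − 4·(-599) = 3122
  C = 258 − 6·(-599) + 5·3122 = 19462
Policy B (Y + 51):
  G = 31
  D = 134
  T = 9 + 2·31 − 5·134 = -599
  Y = 252 − 2·31 + 4·134 − 4·(-599) (+51 from intervention) = 3173
  C = 258 − 6·(-599) + 5·3173 = 19717
ΔC = 19717 − 19462 = 255; ΔY = 3173 − 3122 = 51
Score = 1·255 + (-4)·51 = 51

51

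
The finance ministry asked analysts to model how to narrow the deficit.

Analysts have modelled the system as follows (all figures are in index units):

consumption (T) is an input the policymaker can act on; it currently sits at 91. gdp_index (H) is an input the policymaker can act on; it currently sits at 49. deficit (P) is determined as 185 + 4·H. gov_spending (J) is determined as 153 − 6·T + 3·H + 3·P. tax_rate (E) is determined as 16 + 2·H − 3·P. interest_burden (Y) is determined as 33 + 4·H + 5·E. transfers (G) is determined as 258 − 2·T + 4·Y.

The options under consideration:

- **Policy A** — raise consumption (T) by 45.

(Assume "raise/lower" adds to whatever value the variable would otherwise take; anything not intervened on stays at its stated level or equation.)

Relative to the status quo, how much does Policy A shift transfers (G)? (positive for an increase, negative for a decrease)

-90

Baseline:
  T = 91
  H = 49
  P = 185 + 4·49 = 381
  E = 16 + 2·49 − 3·381 = -1029
  Y = 33 + 4·49 + 5·(-1029) = -4916
  G = 258 − 2·91 + 4·(-4916) = -19588
Policy A (T + 45):
  T = 91 + 45 = 136
  H = 49
  P = 185 + 4·49 = 381
  E = 16 + 2·49 − 3·381 = -1029
  Y = 33 + 4·49 + 5·(-1029) = -4916
  G = 258 − 2·136 + 4·(-4916) = -19678
Change in G: -19678 − (-19588) = -90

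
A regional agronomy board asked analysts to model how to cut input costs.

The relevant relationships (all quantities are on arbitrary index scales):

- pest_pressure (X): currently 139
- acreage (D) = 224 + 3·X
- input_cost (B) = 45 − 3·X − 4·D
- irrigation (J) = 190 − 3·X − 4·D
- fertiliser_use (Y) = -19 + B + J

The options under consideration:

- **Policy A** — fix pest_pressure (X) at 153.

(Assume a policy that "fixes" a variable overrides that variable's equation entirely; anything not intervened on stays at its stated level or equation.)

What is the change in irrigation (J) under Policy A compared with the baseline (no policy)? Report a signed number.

Baseline:
  X = 139
  D = 224 + 3·139 = 641
  J = 190 − 3·139 − 4·641 = -2791
Policy A (X := 153):
  X = 153
  D = 224 + 3·153 = 683
  J = 190 − 3·153 − 4·683 = -3001
Change in J: -3001 − (-2791) = -210

-210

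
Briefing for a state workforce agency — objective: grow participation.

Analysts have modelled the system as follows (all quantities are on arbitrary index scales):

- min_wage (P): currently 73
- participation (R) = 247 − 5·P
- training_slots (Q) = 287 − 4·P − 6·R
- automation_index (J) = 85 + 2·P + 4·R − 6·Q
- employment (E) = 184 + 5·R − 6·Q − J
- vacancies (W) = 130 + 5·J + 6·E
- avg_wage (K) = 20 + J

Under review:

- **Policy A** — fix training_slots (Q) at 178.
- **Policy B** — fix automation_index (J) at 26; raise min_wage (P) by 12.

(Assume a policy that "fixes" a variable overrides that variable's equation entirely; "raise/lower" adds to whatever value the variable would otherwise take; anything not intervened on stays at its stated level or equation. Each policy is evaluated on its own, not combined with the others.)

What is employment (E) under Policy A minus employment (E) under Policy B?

Policy A (Q := 178):
  P = 73
  R = 247 − 5·73 = -118
  Q = 178
  J = 85 + 2·73 + 4·(-118) − 6·178 = -1309
  E = 184 + 5·(-118) − 6·178 − (-1309) = -165
Policy B (J := 26, P + 12):
  P = 73 + 12 = 85
  R = 247 − 5·85 = -178
  Q = 287 − 4·85 − 6·(-178) = 1015
  J = 26
  E = 184 + 5·(-178) − 6·1015 − 26 = -6822
E: -165 − (-6822) = 6657

6657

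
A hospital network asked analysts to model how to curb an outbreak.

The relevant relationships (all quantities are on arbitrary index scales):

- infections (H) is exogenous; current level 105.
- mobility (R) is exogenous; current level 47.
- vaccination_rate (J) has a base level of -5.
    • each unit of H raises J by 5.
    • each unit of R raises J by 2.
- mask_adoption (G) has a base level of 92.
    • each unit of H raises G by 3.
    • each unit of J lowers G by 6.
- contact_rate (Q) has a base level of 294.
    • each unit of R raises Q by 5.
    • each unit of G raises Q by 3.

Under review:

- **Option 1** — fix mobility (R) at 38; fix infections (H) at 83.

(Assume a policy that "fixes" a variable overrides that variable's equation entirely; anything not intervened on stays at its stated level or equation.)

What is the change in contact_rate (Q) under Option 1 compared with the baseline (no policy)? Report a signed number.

2061

Baseline:
  H = 105
  R = 47
  J = -5 + 5·105 + 2·47 = 614
  G = 92 + 3·105 − 6·614 = -3277
  Q = 294 + 5·47 + 3·(-3277) = -9302
Option 1 (R := 38, H := 83):
  H = 83
  R = 38
  J = -5 + 5·83 + 2·38 = 486
  G = 92 + 3·83 − 6·486 = -2575
  Q = 294 + 5·38 + 3·(-2575) = -7241
Change in Q: -7241 − (-9302) = 2061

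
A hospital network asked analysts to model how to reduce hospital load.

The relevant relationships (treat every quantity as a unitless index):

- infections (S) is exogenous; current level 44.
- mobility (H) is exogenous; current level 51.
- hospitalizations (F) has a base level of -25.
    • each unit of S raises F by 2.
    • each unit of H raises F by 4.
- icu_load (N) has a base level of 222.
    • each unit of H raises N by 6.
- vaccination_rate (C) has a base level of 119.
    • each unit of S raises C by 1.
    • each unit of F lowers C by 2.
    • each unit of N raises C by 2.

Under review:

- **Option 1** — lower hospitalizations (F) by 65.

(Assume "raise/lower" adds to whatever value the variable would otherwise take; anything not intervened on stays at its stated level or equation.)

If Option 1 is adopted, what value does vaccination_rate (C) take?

815

Option 1 (F − 65):
  S = 44
  H = 51
  F = -25 + 2·44 + 4·51 (−65 from intervention) = 202
  N = 222 + 6·51 = 528
  C = 119 + 44 − 2·202 + 2·528 = 815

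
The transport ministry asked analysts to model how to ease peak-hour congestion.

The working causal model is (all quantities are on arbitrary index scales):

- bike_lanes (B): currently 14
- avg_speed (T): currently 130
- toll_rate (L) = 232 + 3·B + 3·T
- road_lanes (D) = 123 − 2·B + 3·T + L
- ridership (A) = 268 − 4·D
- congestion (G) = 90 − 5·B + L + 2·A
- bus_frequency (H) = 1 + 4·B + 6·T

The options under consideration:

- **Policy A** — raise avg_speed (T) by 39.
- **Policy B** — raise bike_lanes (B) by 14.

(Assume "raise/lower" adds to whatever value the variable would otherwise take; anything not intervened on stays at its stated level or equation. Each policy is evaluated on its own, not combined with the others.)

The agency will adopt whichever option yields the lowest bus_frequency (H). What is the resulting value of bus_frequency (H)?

893

Policy A (T + 39):
  B = 14
  T = 130 + 39 = 169
  H = 1 + 4·14 + 6·169 = 1071
Policy B (B + 14):
  B = 14 + 14 = 28
  T = 130
  H = 1 + 4·28 + 6·130 = 893
Comparing — Policy A: H=1071, Policy B: H=893. Lowest is 893 (Policy B).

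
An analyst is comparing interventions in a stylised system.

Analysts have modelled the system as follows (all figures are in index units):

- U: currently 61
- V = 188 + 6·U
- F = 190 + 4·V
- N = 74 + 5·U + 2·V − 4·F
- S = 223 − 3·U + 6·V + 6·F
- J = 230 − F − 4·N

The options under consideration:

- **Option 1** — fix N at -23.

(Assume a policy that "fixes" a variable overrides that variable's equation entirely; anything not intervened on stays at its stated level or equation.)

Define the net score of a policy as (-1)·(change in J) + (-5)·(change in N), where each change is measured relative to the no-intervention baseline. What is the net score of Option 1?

Baseline:
  U = 61
  V = 188 + 6·61 = 554
  F = 190 + 4·554 = 2406
  N = 74 + 5·61 + 2·554 − 4·2406 = -8137
  J = 230 − 2406 − 4·(-8137) = 30372
Option 1 (N := -23):
  U = 61
  V = 188 + 6·61 = 554
  F = 190 + 4·554 = 2406
  N = -23
  J = 230 − 2406 − 4·(-23) = -2084
ΔJ = -2084 − 30372 = -32456; ΔN = -23 − (-8137) = 8114
Score = (-1)·(-32456) + (-5)·8114 = -8114

-8114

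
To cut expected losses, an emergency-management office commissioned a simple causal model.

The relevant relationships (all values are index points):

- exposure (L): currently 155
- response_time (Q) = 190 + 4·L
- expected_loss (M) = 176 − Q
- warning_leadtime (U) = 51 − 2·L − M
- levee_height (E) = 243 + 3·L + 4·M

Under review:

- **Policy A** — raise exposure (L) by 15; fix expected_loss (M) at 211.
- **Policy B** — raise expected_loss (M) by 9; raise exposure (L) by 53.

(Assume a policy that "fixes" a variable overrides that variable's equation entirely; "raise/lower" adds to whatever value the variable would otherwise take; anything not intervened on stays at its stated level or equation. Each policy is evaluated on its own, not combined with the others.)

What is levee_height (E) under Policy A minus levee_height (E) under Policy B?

Policy A (L + 15, M := 211):
  L = 155 + 15 = 170
  Q = 190 + 4·170 = 870
  M = 211
  E = 243 + 3·170 + 4·211 = 1597
Policy B (M + 9, L + 53):
  L = 155 + 53 = 208
  Q = 190 + 4·208 = 1022
  M = 176 − 1022 (+9 from intervention) = -837
  E = 243 + 3·208 + 4·(-837) = -2481
E: 1597 − (-2481) = 4078

4078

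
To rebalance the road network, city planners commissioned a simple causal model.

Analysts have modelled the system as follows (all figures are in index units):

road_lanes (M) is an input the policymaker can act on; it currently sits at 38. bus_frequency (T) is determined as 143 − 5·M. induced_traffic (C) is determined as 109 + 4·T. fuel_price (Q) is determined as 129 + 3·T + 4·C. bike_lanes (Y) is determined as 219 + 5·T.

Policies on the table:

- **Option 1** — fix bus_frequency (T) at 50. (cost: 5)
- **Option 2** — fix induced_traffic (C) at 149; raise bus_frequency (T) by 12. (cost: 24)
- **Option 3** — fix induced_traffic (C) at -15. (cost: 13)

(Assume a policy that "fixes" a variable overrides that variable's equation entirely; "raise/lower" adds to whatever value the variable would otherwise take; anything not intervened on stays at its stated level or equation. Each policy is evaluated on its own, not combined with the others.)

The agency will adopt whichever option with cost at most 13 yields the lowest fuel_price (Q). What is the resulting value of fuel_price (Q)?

Option 1 (T := 50):
  M = 38
  T = 50
  C = 109 + 4·50 = 309
  Q = 129 + 3·50 + 4·309 = 1515
Option 3 (C := -15):
  M = 38
  T = 143 − 5·38 = -47
  C = -15
  Q = 129 + 3·(-47) + 4·(-15) = -72
Comparing — Option 1: Q=1515, Option 3: Q=-72. Lowest is -72 (Option 3).

-72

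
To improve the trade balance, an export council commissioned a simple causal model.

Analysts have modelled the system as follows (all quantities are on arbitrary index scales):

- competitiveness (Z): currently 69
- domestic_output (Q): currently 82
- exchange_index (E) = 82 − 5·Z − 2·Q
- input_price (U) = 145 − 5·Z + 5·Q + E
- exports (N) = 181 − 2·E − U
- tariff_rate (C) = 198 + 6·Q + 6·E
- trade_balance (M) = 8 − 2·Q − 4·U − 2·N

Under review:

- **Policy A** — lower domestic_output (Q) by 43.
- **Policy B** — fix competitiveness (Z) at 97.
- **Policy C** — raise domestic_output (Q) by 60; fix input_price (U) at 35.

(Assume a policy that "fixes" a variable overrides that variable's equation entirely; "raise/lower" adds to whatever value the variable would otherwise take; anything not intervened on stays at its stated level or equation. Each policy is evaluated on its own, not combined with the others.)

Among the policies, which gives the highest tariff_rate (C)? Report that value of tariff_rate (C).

Policy A (Q − 43):
  Z = 69
  Q = 82 − 43 = 39
  E = 82 − 5·69 − 2·39 = -341
  C = 198 + 6·39 + 6·(-341) = -1614
Policy B (Z := 97):
  Z = 97
  Q = 82
  E = 82 − 5·97 − 2·82 = -567
  C = 198 + 6·82 + 6·(-567) = -2712
Policy C (Q + 60, U := 35):
  Z = 69
  Q = 82 + 60 = 142
  E = 82 − 5·69 − 2·142 = -547
  C = 198 + 6·142 + 6·(-547) = -2232
Comparing — Policy A: C=-1614, Policy B: C=-2712, Policy C: C=-2232. Highest is -1614 (Policy A).

-1614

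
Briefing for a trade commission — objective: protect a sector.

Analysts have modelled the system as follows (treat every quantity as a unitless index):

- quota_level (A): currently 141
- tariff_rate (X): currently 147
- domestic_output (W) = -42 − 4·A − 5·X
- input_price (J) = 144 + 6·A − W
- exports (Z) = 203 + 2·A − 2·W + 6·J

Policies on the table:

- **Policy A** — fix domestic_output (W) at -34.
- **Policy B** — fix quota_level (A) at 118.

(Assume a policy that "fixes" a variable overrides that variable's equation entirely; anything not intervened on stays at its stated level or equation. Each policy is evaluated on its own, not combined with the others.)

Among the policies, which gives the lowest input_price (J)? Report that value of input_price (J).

Policy A (W := -34):
  A = 141
  X = 147
  W = -34
  J = 144 + 6·141 − (-34) = 1024
Policy B (A := 118):
  A = 118
  X = 147
  W = -42 − 4·118 − 5·147 = -1249
  J = 144 + 6·118 − (-1249) = 2101
Comparing — Policy A: J=1024, Policy B: J=2101. Lowest is 1024 (Policy A).

1024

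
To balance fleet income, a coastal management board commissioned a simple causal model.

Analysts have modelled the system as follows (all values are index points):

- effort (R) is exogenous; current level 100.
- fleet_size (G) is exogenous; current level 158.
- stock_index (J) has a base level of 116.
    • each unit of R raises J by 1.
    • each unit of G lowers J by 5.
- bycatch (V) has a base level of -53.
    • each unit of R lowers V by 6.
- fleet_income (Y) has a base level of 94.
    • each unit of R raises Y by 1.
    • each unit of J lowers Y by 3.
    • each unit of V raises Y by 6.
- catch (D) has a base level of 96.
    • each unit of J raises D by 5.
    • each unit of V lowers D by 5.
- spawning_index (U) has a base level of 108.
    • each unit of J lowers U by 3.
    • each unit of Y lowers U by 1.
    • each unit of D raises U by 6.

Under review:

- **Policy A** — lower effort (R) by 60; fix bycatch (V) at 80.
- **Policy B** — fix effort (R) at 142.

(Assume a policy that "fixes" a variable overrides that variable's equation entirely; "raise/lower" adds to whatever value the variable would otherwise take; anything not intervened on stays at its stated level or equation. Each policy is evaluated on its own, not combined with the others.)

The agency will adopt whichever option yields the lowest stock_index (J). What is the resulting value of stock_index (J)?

-634

Policy A (R − 60, V := 80):
  R = 100 − 60 = 40
  G = 158
  J = 116 + 40 − 5·158 = -634
Policy B (R := 142):
  R = 142
  G = 158
  J = 116 + 142 − 5·158 = -532
Comparing — Policy A: J=-634, Policy B: J=-532. Lowest is -634 (Policy A).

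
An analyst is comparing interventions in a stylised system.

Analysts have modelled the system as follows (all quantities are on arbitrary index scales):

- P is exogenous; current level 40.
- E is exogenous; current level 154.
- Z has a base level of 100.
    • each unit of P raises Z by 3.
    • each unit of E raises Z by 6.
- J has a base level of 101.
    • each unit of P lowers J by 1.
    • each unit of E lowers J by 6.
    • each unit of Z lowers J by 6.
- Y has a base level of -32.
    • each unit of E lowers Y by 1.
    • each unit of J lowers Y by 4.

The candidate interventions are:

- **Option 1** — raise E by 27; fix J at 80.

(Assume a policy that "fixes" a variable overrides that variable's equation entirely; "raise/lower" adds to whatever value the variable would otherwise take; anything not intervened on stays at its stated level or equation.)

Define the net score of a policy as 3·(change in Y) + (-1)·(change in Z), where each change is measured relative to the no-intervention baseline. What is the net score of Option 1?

Baseline:
  P = 40
  E = 154
  Z = 100 + 3·40 + 6·154 = 1144
  J = 101 − 40 − 6·154 − 6·1144 = -7727
  Y = -32 − 154 − 4·(-7727) = 30722
Option 1 (E + 27, J := 80):
  P = 40
  E = 154 + 27 = 181
  Z = 100 + 3·40 + 6·181 = 1306
  J = 80
  Y = -32 − 181 − 4·80 = -533
ΔY = -533 − 30722 = -31255; ΔZ = 1306 − 1144 = 162
Score = 3·(-31255) + (-1)·162 = -93927

-93927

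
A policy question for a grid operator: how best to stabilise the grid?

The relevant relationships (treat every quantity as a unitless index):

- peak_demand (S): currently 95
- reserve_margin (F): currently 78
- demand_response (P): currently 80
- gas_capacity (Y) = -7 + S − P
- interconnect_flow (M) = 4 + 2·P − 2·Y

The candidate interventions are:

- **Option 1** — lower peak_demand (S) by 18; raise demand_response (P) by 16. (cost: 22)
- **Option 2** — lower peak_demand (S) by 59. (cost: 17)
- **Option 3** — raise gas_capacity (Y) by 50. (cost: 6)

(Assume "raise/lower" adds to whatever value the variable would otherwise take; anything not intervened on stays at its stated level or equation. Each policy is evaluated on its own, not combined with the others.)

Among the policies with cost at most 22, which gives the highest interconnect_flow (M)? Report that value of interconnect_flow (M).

266

Option 1 (S − 18, P + 16):
  S = 95 − 18 = 77
  P = 80 + 16 = 96
  Y = -7 + 77 − 96 = -26
  M = 4 + 2·96 − 2·(-26) = 248
Option 2 (S − 59):
  S = 95 − 59 = 36
  P = 80
  Y = -7 + 36 − 80 = -51
  M = 4 + 2·80 − 2·(-51) = 266
Option 3 (Y + 50):
  S = 95
  P = 80
  Y = -7 + 95 − 80 (+50 from intervention) = 58
  M = 4 + 2·80 − 2·58 = 48
Comparing — Option 1: M=248, Option 2: M=266, Option 3: M=48. Highest is 266 (Option 2).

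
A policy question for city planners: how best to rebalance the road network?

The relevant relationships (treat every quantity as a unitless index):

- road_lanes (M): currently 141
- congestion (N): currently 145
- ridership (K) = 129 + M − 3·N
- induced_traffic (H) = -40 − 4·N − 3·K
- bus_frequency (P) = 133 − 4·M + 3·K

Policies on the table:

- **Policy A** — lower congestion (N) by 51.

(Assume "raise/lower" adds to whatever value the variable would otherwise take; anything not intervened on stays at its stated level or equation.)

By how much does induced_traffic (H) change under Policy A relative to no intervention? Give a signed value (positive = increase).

Baseline:
  M = 141
  N = 145
  K = 129 + 141 − 3·145 = -165
  H = -40 − 4·145 − 3·(-165) = -125
Policy A (N − 51):
  M = 141
  N = 145 − 51 = 94
  K = 129 + 141 − 3·94 = -12
  H = -40 − 4·94 − 3·(-12) = -380
Change in H: -380 − (-125) = -255

-255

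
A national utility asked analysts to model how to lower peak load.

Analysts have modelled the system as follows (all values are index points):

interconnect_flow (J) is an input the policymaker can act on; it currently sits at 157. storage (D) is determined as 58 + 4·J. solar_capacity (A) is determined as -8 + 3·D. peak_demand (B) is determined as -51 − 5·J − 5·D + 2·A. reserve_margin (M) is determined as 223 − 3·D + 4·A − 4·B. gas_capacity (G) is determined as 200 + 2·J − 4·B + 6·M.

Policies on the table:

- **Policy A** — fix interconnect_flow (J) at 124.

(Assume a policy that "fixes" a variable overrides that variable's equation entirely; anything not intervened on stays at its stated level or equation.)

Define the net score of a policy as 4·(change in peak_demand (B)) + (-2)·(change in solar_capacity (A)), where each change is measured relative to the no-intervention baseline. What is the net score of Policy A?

Baseline:
  J = 157
  D = 58 + 4·157 = 686
  A = -8 + 3·686 = 2050
  B = -51 − 5·157 − 5·686 + 2·2050 = -166
Policy A (J := 124):
  J = 124
  D = 58 + 4·124 = 554
  A = -8 + 3·554 = 1654
  B = -51 − 5·124 − 5·554 + 2·1654 = -133
ΔB = -133 − (-166) = 33; ΔA = 1654 − 2050 = -396
Score = 4·33 + (-2)·(-396) = 924

924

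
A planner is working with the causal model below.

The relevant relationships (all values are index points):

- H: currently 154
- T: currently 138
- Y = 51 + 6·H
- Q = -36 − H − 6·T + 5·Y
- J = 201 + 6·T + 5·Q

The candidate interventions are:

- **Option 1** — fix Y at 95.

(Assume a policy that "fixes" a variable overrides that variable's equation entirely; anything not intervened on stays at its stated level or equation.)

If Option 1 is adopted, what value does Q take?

Option 1 (Y := 95):
  H = 154
  T = 138
  Y = 95
  Q = -36 − 154 − 6·138 + 5·95 = -543

-543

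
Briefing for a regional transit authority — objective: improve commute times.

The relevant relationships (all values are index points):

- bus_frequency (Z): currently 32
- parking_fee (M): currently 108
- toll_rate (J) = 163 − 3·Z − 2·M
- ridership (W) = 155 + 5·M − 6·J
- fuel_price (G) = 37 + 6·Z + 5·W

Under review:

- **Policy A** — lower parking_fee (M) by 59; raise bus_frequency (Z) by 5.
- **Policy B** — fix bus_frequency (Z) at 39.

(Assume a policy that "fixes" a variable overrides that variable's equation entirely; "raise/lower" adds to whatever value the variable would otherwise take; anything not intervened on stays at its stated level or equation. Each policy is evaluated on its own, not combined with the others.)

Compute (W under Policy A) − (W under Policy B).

-1039

Policy A (M − 59, Z + 5):
  Z = 32 + 5 = 37
  M = 108 − 59 = 49
  J = 163 − 3·37 − 2·49 = -46
  W = 155 + 5·49 − 6·(-46) = 676
Policy B (Z := 39):
  Z = 39
  M = 108
  J = 163 − 3·39 − 2·108 = -170
  W = 155 + 5·108 − 6·(-170) = 1715
W: 676 − 1715 = -1039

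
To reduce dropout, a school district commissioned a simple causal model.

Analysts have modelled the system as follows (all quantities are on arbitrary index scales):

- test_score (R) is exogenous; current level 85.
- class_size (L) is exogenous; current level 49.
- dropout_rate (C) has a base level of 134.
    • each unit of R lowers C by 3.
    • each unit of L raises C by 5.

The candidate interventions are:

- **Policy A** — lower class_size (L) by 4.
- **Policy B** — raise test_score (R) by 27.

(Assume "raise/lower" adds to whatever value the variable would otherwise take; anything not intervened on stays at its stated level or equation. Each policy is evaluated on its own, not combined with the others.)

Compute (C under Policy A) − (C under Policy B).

61

Policy A (L − 4):
  R = 85
  L = 49 − 4 = 45
  C = 134 − 3·85 + 5·45 = 104
Policy B (R + 27):
  R = 85 + 27 = 112
  L = 49
  C = 134 − 3·112 + 5·49 = 43
C: 104 − 43 = 61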